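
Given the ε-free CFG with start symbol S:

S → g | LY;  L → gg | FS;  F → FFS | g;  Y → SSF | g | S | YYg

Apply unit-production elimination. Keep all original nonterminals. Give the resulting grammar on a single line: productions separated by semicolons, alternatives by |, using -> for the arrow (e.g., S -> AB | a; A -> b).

Unit productions: Y->S.
Unit pairs (A ⇒* B via units): (Y,S).
S: inherits non-unit rules of {S} → LY | g.
F: inherits non-unit rules of {F} → FFS | g.
L: inherits non-unit rules of {L} → FS | gg.
Y: inherits non-unit rules of {S, Y} → LY | SSF | YYg | g.

S -> g | LY; F -> g | FFS; L -> FS | gg; Y -> g | LY | SSF | YYg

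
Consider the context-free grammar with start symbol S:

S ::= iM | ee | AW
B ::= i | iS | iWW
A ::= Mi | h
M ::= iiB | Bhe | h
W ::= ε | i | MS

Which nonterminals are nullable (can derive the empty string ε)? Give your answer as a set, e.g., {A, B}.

{W}

Directly nullable (have an ε-rule): {W}.
Not nullable: A, B, M, S — each has a terminal in every rule's right-hand side or depends on a non-nullable symbol.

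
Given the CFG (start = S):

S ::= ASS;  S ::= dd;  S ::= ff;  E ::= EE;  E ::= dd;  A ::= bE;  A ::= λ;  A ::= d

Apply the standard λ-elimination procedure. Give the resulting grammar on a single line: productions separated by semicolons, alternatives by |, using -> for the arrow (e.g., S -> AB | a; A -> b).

Nullable set: {A}.
S -> ASS: A nullable, giving ASS | SS.
Drop A -> λ.
Unchanged (no nullable symbols): S -> dd; S -> ff; A -> bE; A -> d; E -> EE; E -> dd.

S -> SS | dd | ff | ASS; A -> d | bE; E -> EE | dd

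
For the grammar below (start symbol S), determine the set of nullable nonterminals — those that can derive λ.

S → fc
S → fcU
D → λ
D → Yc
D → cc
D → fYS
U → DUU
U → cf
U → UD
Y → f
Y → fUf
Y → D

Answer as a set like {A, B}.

Directly nullable (have an ε-rule): {D}.
Y is nullable via Y -> D (every symbol on the right is already known nullable).
Not nullable: S, U — each has a terminal in every rule's right-hand side or depends on a non-nullable symbol.

{D, Y}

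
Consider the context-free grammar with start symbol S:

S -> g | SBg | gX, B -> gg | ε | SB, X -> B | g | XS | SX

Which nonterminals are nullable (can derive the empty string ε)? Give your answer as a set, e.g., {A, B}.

{B, X}

Directly nullable (have an ε-rule): {B}.
X is nullable via X -> B (every symbol on the right is already known nullable).
Not nullable: S — each has a terminal in every rule's right-hand side or depends on a non-nullable symbol.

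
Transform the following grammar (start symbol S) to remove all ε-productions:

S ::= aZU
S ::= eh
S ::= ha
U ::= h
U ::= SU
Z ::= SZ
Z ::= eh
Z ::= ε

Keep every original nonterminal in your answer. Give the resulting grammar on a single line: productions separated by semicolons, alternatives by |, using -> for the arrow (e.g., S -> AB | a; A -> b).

Nullable set: {Z}.
S -> aZU: Z nullable, giving aU | aZU.
Drop Z -> ε.
Z -> SZ: Z nullable, giving S | SZ.
Unchanged (no nullable symbols): S -> eh; S -> ha; U -> SU; U -> h; Z -> eh.

S -> aU | eh | ha | aZU; U -> h | SU; Z -> S | SZ | eh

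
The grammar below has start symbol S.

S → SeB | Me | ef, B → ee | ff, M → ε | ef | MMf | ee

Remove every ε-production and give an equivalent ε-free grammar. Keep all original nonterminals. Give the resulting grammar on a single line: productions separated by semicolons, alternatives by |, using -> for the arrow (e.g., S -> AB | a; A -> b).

S -> e | Me | ef | SeB; B -> ee | ff; M -> f | Mf | ee | ef | MMf

Nullable set: {M}.
S -> Me: M nullable, giving Me | e.
Drop M -> ε.
M -> MMf: M, M nullable, giving MMf | Mf | f.
Unchanged (no nullable symbols): S -> SeB; S -> ef; B -> ee; B -> ff; M -> ee; M -> ef.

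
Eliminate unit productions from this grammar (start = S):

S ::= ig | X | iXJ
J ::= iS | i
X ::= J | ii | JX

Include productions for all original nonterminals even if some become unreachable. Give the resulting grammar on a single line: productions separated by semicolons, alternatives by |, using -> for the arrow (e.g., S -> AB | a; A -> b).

S -> i | JX | iS | ig | ii | iXJ; J -> i | iS; X -> i | JX | iS | ii

Unit productions: S->X, X->J.
Unit pairs (A ⇒* B via units): (S,J), (S,X), (X,J).
S: inherits non-unit rules of {J, S, X} → JX | i | iS | iXJ | ig | ii.
J: inherits non-unit rules of {J} → i | iS.
X: inherits non-unit rules of {J, X} → JX | i | iS | ii.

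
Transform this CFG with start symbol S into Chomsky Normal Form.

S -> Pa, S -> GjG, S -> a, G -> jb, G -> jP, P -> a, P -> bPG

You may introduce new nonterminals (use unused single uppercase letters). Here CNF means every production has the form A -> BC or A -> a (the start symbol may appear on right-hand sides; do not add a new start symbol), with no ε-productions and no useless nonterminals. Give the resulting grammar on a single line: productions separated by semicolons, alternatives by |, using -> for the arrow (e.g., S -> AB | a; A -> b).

S -> a | GE | PC; A -> j; B -> b; C -> a; D -> PG; E -> AG; G -> AB | AP; P -> a | BD

No ε-productions.
No unit productions to eliminate.
TERM: introduce C -> a, B -> b, A -> j and substitute in every rule of length ≥2.
BIN: P -> BPG becomes P -> BD, D -> PG; S -> GAG becomes S -> GE, E -> AG.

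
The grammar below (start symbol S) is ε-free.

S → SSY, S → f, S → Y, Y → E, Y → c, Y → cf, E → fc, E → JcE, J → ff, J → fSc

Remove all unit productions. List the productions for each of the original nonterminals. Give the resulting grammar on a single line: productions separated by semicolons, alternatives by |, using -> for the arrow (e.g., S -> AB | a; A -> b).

S -> c | f | cf | fc | JcE | SSY; E -> fc | JcE; J -> ff | fSc; Y -> c | cf | fc | JcE

Unit productions: S->Y, Y->E.
Unit pairs (A ⇒* B via units): (S,E), (S,Y), (Y,E).
S: inherits non-unit rules of {E, S, Y} → JcE | SSY | c | cf | f | fc.
E: inherits non-unit rules of {E} → JcE | fc.
J: inherits non-unit rules of {J} → fSc | ff.
Y: inherits non-unit rules of {E, Y} → JcE | c | cf | fc.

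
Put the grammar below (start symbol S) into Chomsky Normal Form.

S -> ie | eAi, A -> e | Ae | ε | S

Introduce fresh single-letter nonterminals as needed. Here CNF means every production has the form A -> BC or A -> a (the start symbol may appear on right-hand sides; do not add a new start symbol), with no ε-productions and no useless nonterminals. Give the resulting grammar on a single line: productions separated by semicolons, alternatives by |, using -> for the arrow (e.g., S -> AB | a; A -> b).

Nullable: {A}; after ε-elimination: S -> ei | ie | eAi; A -> S | e | Ae.
After unit-elimination: S -> ei | ie | eAi; A -> e | Ae | ei | ie | eAi.
TERM: introduce B -> e, C -> i and substitute in every rule of length ≥2.
BIN: A -> BAC becomes A -> BD, D -> AC; S -> BAC becomes S -> BE, E -> AC.

S -> BC | BE | CB; A -> e | AB | BC | BD | CB; B -> e; C -> i; D -> AC; E -> AC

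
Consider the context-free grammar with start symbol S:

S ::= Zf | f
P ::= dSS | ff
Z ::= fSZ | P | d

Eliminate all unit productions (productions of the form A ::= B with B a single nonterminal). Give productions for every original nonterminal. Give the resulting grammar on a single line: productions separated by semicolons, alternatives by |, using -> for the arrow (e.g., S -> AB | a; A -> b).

S -> f | Zf; P -> ff | dSS; Z -> d | ff | dSS | fSZ

Unit productions: Z->P.
Unit pairs (A ⇒* B via units): (Z,P).
S: inherits non-unit rules of {S} → Zf | f.
P: inherits non-unit rules of {P} → dSS | ff.
Z: inherits non-unit rules of {P, Z} → d | dSS | fSZ | ff.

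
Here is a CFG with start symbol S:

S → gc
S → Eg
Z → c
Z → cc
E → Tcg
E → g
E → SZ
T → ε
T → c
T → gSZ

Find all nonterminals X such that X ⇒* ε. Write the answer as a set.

{T}

Directly nullable (have an ε-rule): {T}.
Not nullable: E, S, Z — each has a terminal in every rule's right-hand side or depends on a non-nullable symbol.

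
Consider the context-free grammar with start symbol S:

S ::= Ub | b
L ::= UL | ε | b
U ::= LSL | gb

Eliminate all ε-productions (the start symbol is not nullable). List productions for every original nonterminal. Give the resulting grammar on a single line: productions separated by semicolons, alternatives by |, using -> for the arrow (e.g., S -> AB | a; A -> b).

Nullable set: {L}.
Drop L -> ε.
L -> UL: L nullable, giving U | UL.
U -> LSL: L, L nullable, giving LS | LSL | S | SL.
Unchanged (no nullable symbols): S -> Ub; S -> b; L -> b; U -> gb.

S -> b | Ub; L -> U | b | UL; U -> S | LS | SL | gb | LSL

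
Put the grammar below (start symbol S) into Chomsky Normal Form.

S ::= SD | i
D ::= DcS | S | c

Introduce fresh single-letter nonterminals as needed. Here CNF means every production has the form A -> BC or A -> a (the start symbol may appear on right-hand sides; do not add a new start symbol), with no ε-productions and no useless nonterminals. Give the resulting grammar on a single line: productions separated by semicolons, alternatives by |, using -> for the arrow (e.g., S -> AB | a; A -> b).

No ε-productions.
After unit-elimination: S -> i | SD; D -> c | i | SD | DcS.
TERM: introduce A -> c and substitute in every rule of length ≥2.
BIN: D -> DAS becomes D -> DB, B -> AS.

S -> i | SD; A -> c; B -> AS; D -> c | i | DB | SD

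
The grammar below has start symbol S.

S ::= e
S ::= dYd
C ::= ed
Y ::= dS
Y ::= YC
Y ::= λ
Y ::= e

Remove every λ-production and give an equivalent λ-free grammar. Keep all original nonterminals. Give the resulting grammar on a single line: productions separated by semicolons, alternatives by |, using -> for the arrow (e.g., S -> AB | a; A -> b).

S -> e | dd | dYd; C -> ed; Y -> C | e | YC | dS

Nullable set: {Y}.
S -> dYd: Y nullable, giving dYd | dd.
Drop Y -> λ.
Y -> YC: Y nullable, giving C | YC.
Unchanged (no nullable symbols): S -> e; C -> ed; Y -> dS; Y -> e.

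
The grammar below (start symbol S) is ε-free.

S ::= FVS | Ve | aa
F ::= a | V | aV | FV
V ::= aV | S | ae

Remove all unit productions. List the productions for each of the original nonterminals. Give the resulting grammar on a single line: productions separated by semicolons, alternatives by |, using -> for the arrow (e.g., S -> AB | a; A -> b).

S -> Ve | aa | FVS; F -> a | FV | Ve | aV | aa | ae | FVS; V -> Ve | aV | aa | ae | FVS

Unit productions: F->V, V->S.
Unit pairs (A ⇒* B via units): (F,S), (F,V), (V,S).
S: inherits non-unit rules of {S} → FVS | Ve | aa.
F: inherits non-unit rules of {F, S, V} → FV | FVS | Ve | a | aV | aa | ae.
V: inherits non-unit rules of {S, V} → FVS | Ve | aV | aa | ae.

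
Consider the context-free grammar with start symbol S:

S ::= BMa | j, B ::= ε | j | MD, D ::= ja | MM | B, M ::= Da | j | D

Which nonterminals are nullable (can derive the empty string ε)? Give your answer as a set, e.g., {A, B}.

{B, D, M}

Directly nullable (have an ε-rule): {B}.
D is nullable via D -> B (every symbol on the right is already known nullable).
M is nullable via M -> D (every symbol on the right is already known nullable).
Not nullable: S — each has a terminal in every rule's right-hand side or depends on a non-nullable symbol.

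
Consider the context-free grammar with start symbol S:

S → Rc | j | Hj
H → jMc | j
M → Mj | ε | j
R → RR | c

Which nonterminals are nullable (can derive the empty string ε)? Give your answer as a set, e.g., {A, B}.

{M}

Directly nullable (have an ε-rule): {M}.
Not nullable: H, R, S — each has a terminal in every rule's right-hand side or depends on a non-nullable symbol.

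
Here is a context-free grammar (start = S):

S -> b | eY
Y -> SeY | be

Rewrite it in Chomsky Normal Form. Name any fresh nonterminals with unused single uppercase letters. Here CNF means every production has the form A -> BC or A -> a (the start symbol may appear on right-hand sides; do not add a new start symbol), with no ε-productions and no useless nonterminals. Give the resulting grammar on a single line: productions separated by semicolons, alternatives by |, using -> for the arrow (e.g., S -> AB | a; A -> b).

No ε-productions.
No unit productions to eliminate.
TERM: introduce B -> b, A -> e and substitute in every rule of length ≥2.
BIN: Y -> SAY becomes Y -> SC, C -> AY.

S -> b | AY; A -> e; B -> b; C -> AY; Y -> BA | SC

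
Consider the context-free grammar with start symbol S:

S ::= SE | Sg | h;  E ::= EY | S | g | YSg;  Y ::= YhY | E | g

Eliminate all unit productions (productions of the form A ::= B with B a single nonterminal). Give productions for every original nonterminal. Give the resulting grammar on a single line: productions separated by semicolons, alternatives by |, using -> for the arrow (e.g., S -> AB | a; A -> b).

Unit productions: E->S, Y->E.
Unit pairs (A ⇒* B via units): (E,S), (Y,E), (Y,S).
S: inherits non-unit rules of {S} → SE | Sg | h.
E: inherits non-unit rules of {E, S} → EY | SE | Sg | YSg | g | h.
Y: inherits non-unit rules of {E, S, Y} → EY | SE | Sg | YSg | YhY | g | h.

S -> h | SE | Sg; E -> g | h | EY | SE | Sg | YSg; Y -> g | h | EY | SE | Sg | YSg | YhY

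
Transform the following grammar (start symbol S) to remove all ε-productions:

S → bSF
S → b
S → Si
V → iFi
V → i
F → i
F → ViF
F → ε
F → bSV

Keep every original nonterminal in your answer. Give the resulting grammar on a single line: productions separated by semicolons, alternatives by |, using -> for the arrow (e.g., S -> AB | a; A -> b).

S -> b | Si | bS | bSF; F -> i | Vi | ViF | bSV; V -> i | ii | iFi

Nullable set: {F}.
S -> bSF: F nullable, giving bS | bSF.
Drop F -> ε.
F -> ViF: F nullable, giving Vi | ViF.
V -> iFi: F nullable, giving iFi | ii.
Unchanged (no nullable symbols): S -> Si; S -> b; F -> bSV; F -> i; V -> i.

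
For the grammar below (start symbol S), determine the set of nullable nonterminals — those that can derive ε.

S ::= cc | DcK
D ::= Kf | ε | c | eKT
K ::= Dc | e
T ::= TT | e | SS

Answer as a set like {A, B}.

Directly nullable (have an ε-rule): {D}.
Not nullable: K, S, T — each has a terminal in every rule's right-hand side or depends on a non-nullable symbol.

{D}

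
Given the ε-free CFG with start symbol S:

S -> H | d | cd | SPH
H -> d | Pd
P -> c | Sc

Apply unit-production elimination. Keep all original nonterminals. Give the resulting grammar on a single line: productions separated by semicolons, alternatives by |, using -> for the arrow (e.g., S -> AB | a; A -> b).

Unit productions: S->H.
Unit pairs (A ⇒* B via units): (S,H).
S: inherits non-unit rules of {H, S} → Pd | SPH | cd | d.
H: inherits non-unit rules of {H} → Pd | d.
P: inherits non-unit rules of {P} → Sc | c.

S -> d | Pd | cd | SPH; H -> d | Pd; P -> c | Sc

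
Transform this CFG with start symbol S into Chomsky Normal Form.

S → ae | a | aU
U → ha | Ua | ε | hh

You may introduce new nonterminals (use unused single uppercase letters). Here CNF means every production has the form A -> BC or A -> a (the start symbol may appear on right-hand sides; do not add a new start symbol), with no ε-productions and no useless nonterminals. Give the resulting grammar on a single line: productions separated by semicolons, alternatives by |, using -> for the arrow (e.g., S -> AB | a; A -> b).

S -> a | AB | AU; A -> a; B -> e; C -> h; U -> a | CA | CC | UA

Nullable: {U}; after ε-elimination: S -> a | aU | ae; U -> a | Ua | ha | hh.
No unit productions to eliminate.
TERM: introduce A -> a, B -> e, C -> h and substitute in every rule of length ≥2.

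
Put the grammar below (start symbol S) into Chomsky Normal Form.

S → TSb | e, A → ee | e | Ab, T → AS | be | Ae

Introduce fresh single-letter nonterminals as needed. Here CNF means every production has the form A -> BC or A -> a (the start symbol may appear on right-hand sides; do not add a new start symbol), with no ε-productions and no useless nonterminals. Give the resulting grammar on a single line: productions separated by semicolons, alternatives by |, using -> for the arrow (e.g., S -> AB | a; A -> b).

No ε-productions.
No unit productions to eliminate.
TERM: introduce B -> b, C -> e and substitute in every rule of length ≥2.
BIN: S -> TSB becomes S -> TD, D -> SB.

S -> e | TD; A -> e | AB | CC; B -> b; C -> e; D -> SB; T -> AC | AS | BC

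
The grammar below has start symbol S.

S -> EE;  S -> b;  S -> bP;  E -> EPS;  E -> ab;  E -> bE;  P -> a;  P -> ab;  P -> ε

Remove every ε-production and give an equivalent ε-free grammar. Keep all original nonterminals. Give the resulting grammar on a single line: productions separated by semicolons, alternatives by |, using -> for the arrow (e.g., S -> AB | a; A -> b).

S -> b | EE | bP; E -> ES | ab | bE | EPS; P -> a | ab

Nullable set: {P}.
S -> bP: P nullable, giving b | bP.
E -> EPS: P nullable, giving EPS | ES.
Drop P -> ε.
Unchanged (no nullable symbols): S -> EE; S -> b; E -> ab; E -> bE; P -> a; P -> ab.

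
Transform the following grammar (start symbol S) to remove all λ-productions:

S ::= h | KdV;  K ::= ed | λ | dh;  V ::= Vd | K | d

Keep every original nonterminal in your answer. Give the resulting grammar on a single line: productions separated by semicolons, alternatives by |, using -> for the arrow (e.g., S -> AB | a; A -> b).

S -> d | h | Kd | dV | KdV; K -> dh | ed; V -> K | d | Vd

Nullable set: {K, V}.
S -> KdV: K, V nullable, giving Kd | KdV | d | dV.
Drop K -> λ.
V -> K: K nullable, giving K.
V -> Vd: V nullable, giving Vd | d.
Unchanged (no nullable symbols): S -> h; K -> dh; K -> ed; V -> d.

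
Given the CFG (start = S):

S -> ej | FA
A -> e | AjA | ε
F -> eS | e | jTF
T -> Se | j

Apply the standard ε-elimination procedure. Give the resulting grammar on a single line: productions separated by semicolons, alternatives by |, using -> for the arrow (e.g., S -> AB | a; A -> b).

Nullable set: {A}.
S -> FA: A nullable, giving F | FA.
Drop A -> ε.
A -> AjA: A, A nullable, giving Aj | AjA | j | jA.
Unchanged (no nullable symbols): S -> ej; A -> e; F -> e; F -> eS; F -> jTF; T -> Se; T -> j.

S -> F | FA | ej; A -> e | j | Aj | jA | AjA; F -> e | eS | jTF; T -> j | Se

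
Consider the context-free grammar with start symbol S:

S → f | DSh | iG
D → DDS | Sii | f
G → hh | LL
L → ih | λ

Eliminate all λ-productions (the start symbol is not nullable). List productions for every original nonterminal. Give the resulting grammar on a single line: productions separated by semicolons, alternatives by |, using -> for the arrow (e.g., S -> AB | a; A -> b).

S -> f | i | iG | DSh; D -> f | DDS | Sii; G -> L | LL | hh; L -> ih

Nullable set: {G, L}.
S -> iG: G nullable, giving i | iG.
G -> LL: L, L nullable, giving L | LL.
Drop L -> λ.
Unchanged (no nullable symbols): S -> DSh; S -> f; D -> DDS; D -> Sii; D -> f; G -> hh; L -> ih.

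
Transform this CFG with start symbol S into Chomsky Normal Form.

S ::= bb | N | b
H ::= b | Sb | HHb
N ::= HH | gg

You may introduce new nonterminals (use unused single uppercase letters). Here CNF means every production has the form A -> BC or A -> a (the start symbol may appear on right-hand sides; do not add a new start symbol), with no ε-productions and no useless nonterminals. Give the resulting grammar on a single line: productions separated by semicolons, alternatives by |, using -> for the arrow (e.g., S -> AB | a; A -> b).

No ε-productions.
After unit-elimination: S -> b | HH | bb | gg; H -> b | Sb | HHb; N -> HH | gg.
TERM: introduce A -> b, B -> g and substitute in every rule of length ≥2.
BIN: H -> HHA becomes H -> HC, C -> HA.
Drop unreachable/unproductive: N.

S -> b | AA | BB | HH; A -> b; B -> g; C -> HA; H -> b | HC | SA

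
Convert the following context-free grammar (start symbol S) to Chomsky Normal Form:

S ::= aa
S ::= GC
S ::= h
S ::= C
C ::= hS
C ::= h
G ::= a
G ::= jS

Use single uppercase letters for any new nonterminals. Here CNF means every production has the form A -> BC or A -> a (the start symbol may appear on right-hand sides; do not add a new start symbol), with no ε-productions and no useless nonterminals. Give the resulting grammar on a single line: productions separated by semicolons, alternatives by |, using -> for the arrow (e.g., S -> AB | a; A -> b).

S -> h | AS | DD | GC; A -> h; B -> j; C -> h | AS; D -> a; G -> a | BS

No ε-productions.
After unit-elimination: S -> h | GC | aa | hS; C -> h | hS; G -> a | jS.
TERM: introduce D -> a, A -> h, B -> j and substitute in every rule of length ≥2.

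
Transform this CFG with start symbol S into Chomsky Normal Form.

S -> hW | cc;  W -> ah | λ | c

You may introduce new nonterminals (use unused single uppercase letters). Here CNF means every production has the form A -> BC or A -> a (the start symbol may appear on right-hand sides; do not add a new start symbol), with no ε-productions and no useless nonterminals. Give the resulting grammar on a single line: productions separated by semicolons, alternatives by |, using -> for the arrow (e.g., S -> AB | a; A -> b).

S -> h | AA | BW; A -> c; B -> h; C -> a; W -> c | CB

Nullable: {W}; after ε-elimination: S -> h | cc | hW; W -> c | ah.
No unit productions to eliminate.
TERM: introduce C -> a, A -> c, B -> h and substitute in every rule of length ≥2.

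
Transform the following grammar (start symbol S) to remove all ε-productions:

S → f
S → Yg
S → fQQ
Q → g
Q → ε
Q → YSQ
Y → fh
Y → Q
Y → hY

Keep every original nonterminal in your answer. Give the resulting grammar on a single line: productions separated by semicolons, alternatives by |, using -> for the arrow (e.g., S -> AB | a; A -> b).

Nullable set: {Q, Y}.
S -> Yg: Y nullable, giving Yg | g.
S -> fQQ: Q, Q nullable, giving f | fQ | fQQ.
Drop Q -> ε.
Q -> YSQ: Y, Q nullable, giving S | SQ | YS | YSQ.
Y -> Q: Q nullable, giving Q.
Y -> hY: Y nullable, giving h | hY.
Unchanged (no nullable symbols): S -> f; Q -> g; Y -> fh.

S -> f | g | Yg | fQ | fQQ; Q -> S | g | SQ | YS | YSQ; Y -> Q | h | fh | hY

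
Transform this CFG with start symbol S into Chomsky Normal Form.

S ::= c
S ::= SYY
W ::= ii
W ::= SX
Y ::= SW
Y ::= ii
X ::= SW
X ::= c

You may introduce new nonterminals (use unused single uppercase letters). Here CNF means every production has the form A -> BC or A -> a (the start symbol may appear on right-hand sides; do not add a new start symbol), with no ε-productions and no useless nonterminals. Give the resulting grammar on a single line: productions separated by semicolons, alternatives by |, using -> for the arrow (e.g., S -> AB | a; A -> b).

No ε-productions.
No unit productions to eliminate.
TERM: introduce A -> i and substitute in every rule of length ≥2.
BIN: S -> SYY becomes S -> SB, B -> YY.

S -> c | SB; A -> i; B -> YY; W -> AA | SX; X -> c | SW; Y -> AA | SW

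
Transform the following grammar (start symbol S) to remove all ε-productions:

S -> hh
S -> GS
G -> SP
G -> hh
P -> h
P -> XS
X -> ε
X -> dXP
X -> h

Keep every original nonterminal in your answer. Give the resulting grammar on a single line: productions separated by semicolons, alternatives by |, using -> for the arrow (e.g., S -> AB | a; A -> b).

Nullable set: {X}.
P -> XS: X nullable, giving S | XS.
Drop X -> ε.
X -> dXP: X nullable, giving dP | dXP.
Unchanged (no nullable symbols): S -> GS; S -> hh; G -> SP; G -> hh; P -> h; X -> h.

S -> GS | hh; G -> SP | hh; P -> S | h | XS; X -> h | dP | dXP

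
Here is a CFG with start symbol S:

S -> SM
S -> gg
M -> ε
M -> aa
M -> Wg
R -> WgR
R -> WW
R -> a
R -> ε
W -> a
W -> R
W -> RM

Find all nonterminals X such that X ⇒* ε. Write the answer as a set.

{M, R, W}

Directly nullable (have an ε-rule): {M, R}.
W is nullable via W -> R (every symbol on the right is already known nullable).
Not nullable: S — each has a terminal in every rule's right-hand side or depends on a non-nullable symbol.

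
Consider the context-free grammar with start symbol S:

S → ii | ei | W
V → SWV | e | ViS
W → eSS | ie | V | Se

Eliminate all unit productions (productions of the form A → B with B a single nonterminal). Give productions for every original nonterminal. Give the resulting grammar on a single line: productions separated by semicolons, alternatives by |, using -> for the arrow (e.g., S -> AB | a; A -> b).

Unit productions: S->W, W->V.
Unit pairs (A ⇒* B via units): (S,V), (S,W), (W,V).
S: inherits non-unit rules of {S, V, W} → SWV | Se | ViS | e | eSS | ei | ie | ii.
V: inherits non-unit rules of {V} → SWV | ViS | e.
W: inherits non-unit rules of {V, W} → SWV | Se | ViS | e | eSS | ie.

S -> e | Se | ei | ie | ii | SWV | ViS | eSS; V -> e | SWV | ViS; W -> e | Se | ie | SWV | ViS | eSS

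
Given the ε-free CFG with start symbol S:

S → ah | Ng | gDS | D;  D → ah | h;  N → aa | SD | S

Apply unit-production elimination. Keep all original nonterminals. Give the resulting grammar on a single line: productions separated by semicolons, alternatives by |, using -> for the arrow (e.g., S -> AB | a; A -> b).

S -> h | Ng | ah | gDS; D -> h | ah; N -> h | Ng | SD | aa | ah | gDS

Unit productions: N->S, S->D.
Unit pairs (A ⇒* B via units): (N,D), (N,S), (S,D).
S: inherits non-unit rules of {D, S} → Ng | ah | gDS | h.
D: inherits non-unit rules of {D} → ah | h.
N: inherits non-unit rules of {D, N, S} → Ng | SD | aa | ah | gDS | h.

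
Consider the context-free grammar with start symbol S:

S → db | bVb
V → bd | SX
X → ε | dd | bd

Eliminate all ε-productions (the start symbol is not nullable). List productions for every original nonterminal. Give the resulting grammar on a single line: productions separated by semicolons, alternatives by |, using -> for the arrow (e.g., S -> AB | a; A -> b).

S -> db | bVb; V -> S | SX | bd; X -> bd | dd

Nullable set: {X}.
V -> SX: X nullable, giving S | SX.
Drop X -> ε.
Unchanged (no nullable symbols): S -> bVb; S -> db; V -> bd; X -> bd; X -> dd.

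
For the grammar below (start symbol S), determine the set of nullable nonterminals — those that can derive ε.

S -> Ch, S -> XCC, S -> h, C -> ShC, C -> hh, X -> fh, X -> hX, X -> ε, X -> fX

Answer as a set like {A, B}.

{X}

Directly nullable (have an ε-rule): {X}.
Not nullable: C, S — each has a terminal in every rule's right-hand side or depends on a non-nullable symbol.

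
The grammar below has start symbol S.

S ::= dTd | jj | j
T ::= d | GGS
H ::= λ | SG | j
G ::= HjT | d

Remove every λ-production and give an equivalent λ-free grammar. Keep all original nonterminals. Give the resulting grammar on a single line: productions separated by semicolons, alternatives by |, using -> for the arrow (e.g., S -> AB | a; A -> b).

Nullable set: {H}.
G -> HjT: H nullable, giving HjT | jT.
Drop H -> λ.
Unchanged (no nullable symbols): S -> dTd; S -> j; S -> jj; G -> d; H -> SG; H -> j; T -> GGS; T -> d.

S -> j | jj | dTd; G -> d | jT | HjT; H -> j | SG; T -> d | GGS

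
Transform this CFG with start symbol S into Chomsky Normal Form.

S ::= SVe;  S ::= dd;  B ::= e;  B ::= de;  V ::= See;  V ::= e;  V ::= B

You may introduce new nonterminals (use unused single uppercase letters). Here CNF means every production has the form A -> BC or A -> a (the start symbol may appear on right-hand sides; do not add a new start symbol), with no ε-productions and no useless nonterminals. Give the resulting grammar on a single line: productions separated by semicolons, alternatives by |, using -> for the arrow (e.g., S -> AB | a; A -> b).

No ε-productions.
After unit-elimination: S -> dd | SVe; B -> e | de; V -> e | de | See.
TERM: introduce A -> d, C -> e and substitute in every rule of length ≥2.
BIN: S -> SVC becomes S -> SD, D -> VC; V -> SCC becomes V -> SE, E -> CC.
Drop unreachable/unproductive: B.

S -> AA | SD; A -> d; C -> e; D -> VC; E -> CC; V -> e | AC | SE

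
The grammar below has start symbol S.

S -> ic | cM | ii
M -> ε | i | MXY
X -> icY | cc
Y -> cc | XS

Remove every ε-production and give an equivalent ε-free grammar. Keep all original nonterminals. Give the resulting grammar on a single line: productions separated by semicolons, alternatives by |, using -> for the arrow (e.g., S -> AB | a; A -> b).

Nullable set: {M}.
S -> cM: M nullable, giving c | cM.
Drop M -> ε.
M -> MXY: M nullable, giving MXY | XY.
Unchanged (no nullable symbols): S -> ic; S -> ii; M -> i; X -> cc; X -> icY; Y -> XS; Y -> cc.

S -> c | cM | ic | ii; M -> i | XY | MXY; X -> cc | icY; Y -> XS | cc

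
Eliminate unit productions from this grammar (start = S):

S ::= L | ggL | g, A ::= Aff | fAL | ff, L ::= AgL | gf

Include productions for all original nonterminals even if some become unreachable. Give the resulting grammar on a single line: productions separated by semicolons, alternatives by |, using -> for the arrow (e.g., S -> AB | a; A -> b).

Unit productions: S->L.
Unit pairs (A ⇒* B via units): (S,L).
S: inherits non-unit rules of {L, S} → AgL | g | gf | ggL.
A: inherits non-unit rules of {A} → Aff | fAL | ff.
L: inherits non-unit rules of {L} → AgL | gf.

S -> g | gf | AgL | ggL; A -> ff | Aff | fAL; L -> gf | AgL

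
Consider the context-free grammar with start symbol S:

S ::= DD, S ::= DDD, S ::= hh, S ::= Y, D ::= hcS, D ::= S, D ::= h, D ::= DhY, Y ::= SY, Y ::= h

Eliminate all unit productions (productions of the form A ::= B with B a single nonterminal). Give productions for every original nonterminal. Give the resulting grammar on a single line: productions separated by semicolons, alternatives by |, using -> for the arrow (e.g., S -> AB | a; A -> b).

Unit productions: D->S, S->Y.
Unit pairs (A ⇒* B via units): (D,S), (D,Y), (S,Y).
S: inherits non-unit rules of {S, Y} → DD | DDD | SY | h | hh.
D: inherits non-unit rules of {D, S, Y} → DD | DDD | DhY | SY | h | hcS | hh.
Y: inherits non-unit rules of {Y} → SY | h.

S -> h | DD | SY | hh | DDD; D -> h | DD | SY | hh | DDD | DhY | hcS; Y -> h | SY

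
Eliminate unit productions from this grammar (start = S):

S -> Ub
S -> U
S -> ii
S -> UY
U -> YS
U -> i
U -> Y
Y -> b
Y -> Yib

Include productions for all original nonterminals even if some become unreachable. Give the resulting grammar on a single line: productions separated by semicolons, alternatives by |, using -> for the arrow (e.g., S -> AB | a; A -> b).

Unit productions: S->U, U->Y.
Unit pairs (A ⇒* B via units): (S,U), (S,Y), (U,Y).
S: inherits non-unit rules of {S, U, Y} → UY | Ub | YS | Yib | b | i | ii.
U: inherits non-unit rules of {U, Y} → YS | Yib | b | i.
Y: inherits non-unit rules of {Y} → Yib | b.

S -> b | i | UY | Ub | YS | ii | Yib; U -> b | i | YS | Yib; Y -> b | Yib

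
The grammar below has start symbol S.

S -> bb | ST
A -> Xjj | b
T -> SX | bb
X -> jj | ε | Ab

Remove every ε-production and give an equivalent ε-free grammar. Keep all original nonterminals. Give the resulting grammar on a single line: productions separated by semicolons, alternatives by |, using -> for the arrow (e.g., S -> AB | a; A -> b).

S -> ST | bb; A -> b | jj | Xjj; T -> S | SX | bb; X -> Ab | jj

Nullable set: {X}.
A -> Xjj: X nullable, giving Xjj | jj.
T -> SX: X nullable, giving S | SX.
Drop X -> ε.
Unchanged (no nullable symbols): S -> ST; S -> bb; A -> b; T -> bb; X -> Ab; X -> jj.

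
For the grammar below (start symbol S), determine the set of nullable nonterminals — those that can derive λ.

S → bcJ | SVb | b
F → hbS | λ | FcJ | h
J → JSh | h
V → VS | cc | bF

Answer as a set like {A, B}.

{F}

Directly nullable (have an ε-rule): {F}.
Not nullable: J, S, V — each has a terminal in every rule's right-hand side or depends on a non-nullable symbol.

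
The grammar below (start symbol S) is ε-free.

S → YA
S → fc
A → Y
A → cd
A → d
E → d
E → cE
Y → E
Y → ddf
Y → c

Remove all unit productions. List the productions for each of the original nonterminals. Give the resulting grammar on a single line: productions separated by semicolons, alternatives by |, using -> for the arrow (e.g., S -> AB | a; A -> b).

S -> YA | fc; A -> c | d | cE | cd | ddf; E -> d | cE; Y -> c | d | cE | ddf

Unit productions: A->Y, Y->E.
Unit pairs (A ⇒* B via units): (A,E), (A,Y), (Y,E).
S: inherits non-unit rules of {S} → YA | fc.
A: inherits non-unit rules of {A, E, Y} → c | cE | cd | d | ddf.
E: inherits non-unit rules of {E} → cE | d.
Y: inherits non-unit rules of {E, Y} → c | cE | d | ddf.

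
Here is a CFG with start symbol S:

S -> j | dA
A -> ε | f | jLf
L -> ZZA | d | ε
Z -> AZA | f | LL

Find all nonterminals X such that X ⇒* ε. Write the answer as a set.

{A, L, Z}

Directly nullable (have an ε-rule): {A, L}.
Z is nullable via Z -> LL (every symbol on the right is already known nullable).
Not nullable: S — each has a terminal in every rule's right-hand side or depends on a non-nullable symbol.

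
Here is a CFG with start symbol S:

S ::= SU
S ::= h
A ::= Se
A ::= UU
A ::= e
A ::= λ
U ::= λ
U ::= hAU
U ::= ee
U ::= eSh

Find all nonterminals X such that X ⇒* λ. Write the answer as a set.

{A, U}

Directly nullable (have an ε-rule): {A, U}.
Not nullable: S — each has a terminal in every rule's right-hand side or depends on a non-nullable symbol.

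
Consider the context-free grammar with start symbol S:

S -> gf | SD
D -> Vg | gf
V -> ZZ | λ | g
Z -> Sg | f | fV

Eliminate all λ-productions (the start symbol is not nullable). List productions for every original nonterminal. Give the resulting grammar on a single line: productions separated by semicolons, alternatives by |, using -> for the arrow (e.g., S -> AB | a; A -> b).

Nullable set: {V}.
D -> Vg: V nullable, giving Vg | g.
Drop V -> λ.
Z -> fV: V nullable, giving f | fV.
Unchanged (no nullable symbols): S -> SD; S -> gf; D -> gf; V -> ZZ; V -> g; Z -> Sg; Z -> f.

S -> SD | gf; D -> g | Vg | gf; V -> g | ZZ; Z -> f | Sg | fV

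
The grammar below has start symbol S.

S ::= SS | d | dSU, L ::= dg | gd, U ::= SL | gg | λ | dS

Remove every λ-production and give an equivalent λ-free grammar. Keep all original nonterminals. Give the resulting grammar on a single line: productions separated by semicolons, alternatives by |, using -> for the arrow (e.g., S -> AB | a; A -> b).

S -> d | SS | dS | dSU; L -> dg | gd; U -> SL | dS | gg

Nullable set: {U}.
S -> dSU: U nullable, giving dS | dSU.
Drop U -> λ.
Unchanged (no nullable symbols): S -> SS; S -> d; L -> dg; L -> gd; U -> SL; U -> dS; U -> gg.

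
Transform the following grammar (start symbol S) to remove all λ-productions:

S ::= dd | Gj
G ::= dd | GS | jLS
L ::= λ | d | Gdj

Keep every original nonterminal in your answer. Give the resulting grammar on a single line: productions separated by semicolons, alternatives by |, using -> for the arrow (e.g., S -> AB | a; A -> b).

S -> Gj | dd; G -> GS | dd | jS | jLS; L -> d | Gdj

Nullable set: {L}.
G -> jLS: L nullable, giving jLS | jS.
Drop L -> λ.
Unchanged (no nullable symbols): S -> Gj; S -> dd; G -> GS; G -> dd; L -> Gdj; L -> d.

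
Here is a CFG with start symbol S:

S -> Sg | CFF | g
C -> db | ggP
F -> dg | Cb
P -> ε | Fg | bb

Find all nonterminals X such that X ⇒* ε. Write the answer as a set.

{P}

Directly nullable (have an ε-rule): {P}.
Not nullable: C, F, S — each has a terminal in every rule's right-hand side or depends on a non-nullable symbol.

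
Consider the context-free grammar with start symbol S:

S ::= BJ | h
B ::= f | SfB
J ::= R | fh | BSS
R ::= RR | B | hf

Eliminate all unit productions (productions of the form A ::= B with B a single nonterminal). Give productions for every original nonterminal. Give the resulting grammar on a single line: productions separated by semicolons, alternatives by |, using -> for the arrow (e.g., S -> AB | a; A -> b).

Unit productions: J->R, R->B.
Unit pairs (A ⇒* B via units): (J,B), (J,R), (R,B).
S: inherits non-unit rules of {S} → BJ | h.
B: inherits non-unit rules of {B} → SfB | f.
J: inherits non-unit rules of {B, J, R} → BSS | RR | SfB | f | fh | hf.
R: inherits non-unit rules of {B, R} → RR | SfB | f | hf.

S -> h | BJ; B -> f | SfB; J -> f | RR | fh | hf | BSS | SfB; R -> f | RR | hf | SfB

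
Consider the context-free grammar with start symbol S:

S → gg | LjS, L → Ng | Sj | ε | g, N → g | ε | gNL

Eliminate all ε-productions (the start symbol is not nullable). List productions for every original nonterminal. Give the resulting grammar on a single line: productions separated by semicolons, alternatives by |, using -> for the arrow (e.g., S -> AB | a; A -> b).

S -> gg | jS | LjS; L -> g | Ng | Sj; N -> g | gL | gN | gNL

Nullable set: {L, N}.
S -> LjS: L nullable, giving LjS | jS.
Drop L -> ε.
L -> Ng: N nullable, giving Ng | g.
Drop N -> ε.
N -> gNL: N, L nullable, giving g | gL | gN | gNL.
Unchanged (no nullable symbols): S -> gg; L -> Sj; L -> g; N -> g.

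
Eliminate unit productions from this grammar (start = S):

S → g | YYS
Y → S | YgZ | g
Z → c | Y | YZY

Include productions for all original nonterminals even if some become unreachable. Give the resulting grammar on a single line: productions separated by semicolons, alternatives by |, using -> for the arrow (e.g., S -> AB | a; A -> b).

Unit productions: Y->S, Z->Y.
Unit pairs (A ⇒* B via units): (Y,S), (Z,S), (Z,Y).
S: inherits non-unit rules of {S} → YYS | g.
Y: inherits non-unit rules of {S, Y} → YYS | YgZ | g.
Z: inherits non-unit rules of {S, Y, Z} → YYS | YZY | YgZ | c | g.

S -> g | YYS; Y -> g | YYS | YgZ; Z -> c | g | YYS | YZY | YgZ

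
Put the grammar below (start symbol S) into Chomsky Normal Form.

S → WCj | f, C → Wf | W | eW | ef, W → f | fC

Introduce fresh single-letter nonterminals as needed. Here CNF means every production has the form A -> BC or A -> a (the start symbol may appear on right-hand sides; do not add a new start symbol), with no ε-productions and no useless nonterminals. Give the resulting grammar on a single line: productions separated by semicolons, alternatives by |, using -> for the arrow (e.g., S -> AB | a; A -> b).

No ε-productions.
After unit-elimination: S -> f | WCj; C -> f | Wf | eW | ef | fC; W -> f | fC.
TERM: introduce B -> e, A -> f, D -> j and substitute in every rule of length ≥2.
BIN: S -> WCD becomes S -> WE, E -> CD.

S -> f | WE; A -> f; B -> e; C -> f | AC | BA | BW | WA; D -> j; E -> CD; W -> f | AC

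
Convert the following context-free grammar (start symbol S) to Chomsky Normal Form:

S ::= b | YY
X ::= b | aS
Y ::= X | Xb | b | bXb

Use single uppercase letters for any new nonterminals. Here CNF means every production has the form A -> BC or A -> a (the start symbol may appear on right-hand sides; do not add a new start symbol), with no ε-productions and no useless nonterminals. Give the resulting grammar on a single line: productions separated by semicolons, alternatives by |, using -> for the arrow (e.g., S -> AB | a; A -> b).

No ε-productions.
After unit-elimination: S -> b | YY; X -> b | aS; Y -> b | Xb | aS | bXb.
TERM: introduce A -> a, B -> b and substitute in every rule of length ≥2.
BIN: Y -> BXB becomes Y -> BC, C -> XB.

S -> b | YY; A -> a; B -> b; C -> XB; X -> b | AS; Y -> b | AS | BC | XB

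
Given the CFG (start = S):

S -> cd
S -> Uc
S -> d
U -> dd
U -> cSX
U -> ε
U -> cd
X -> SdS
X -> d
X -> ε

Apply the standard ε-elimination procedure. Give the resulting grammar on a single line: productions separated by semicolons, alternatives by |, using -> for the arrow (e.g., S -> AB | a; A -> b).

S -> c | d | Uc | cd; U -> cS | cd | dd | cSX; X -> d | SdS

Nullable set: {U, X}.
S -> Uc: U nullable, giving Uc | c.
Drop U -> ε.
U -> cSX: X nullable, giving cS | cSX.
Drop X -> ε.
Unchanged (no nullable symbols): S -> cd; S -> d; U -> cd; U -> dd; X -> SdS; X -> d.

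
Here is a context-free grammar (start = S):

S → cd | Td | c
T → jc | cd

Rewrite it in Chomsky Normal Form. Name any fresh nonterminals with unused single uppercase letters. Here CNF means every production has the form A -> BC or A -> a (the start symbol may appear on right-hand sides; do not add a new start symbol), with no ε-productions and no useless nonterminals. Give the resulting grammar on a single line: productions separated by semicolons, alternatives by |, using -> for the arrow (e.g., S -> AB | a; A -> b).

No ε-productions.
No unit productions to eliminate.
TERM: introduce B -> c, A -> d, C -> j and substitute in every rule of length ≥2.

S -> c | BA | TA; A -> d; B -> c; C -> j; T -> BA | CB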